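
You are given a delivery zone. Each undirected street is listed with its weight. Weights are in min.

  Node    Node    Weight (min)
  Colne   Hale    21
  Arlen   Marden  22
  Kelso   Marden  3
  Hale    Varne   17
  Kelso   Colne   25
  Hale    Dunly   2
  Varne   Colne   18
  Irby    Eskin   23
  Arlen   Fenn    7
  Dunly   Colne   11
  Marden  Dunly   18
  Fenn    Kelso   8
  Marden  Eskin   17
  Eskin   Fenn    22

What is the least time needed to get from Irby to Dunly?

Compare a few routes:
Irby → Eskin → Marden → Dunly: 23+17+18 = 58
Irby → Eskin → Marden → Kelso → Colne → Dunly: 23+17+3+25+11 = 79
Irby → Eskin → Fenn → Kelso → Marden → Dunly: 23+22+8+3+18 = 74
Cheapest is Irby → Eskin → Marden → Dunly at 58 min.

58 min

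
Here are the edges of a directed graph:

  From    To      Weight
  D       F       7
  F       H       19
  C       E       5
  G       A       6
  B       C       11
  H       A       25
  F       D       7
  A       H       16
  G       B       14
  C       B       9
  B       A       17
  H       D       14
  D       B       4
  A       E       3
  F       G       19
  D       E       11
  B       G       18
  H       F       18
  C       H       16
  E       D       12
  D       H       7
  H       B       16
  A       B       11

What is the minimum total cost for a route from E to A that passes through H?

Shortest E→H: E–D–H = 19
Shortest H→A: H–A = 25
Total via H: 19 + 25 = 44.

44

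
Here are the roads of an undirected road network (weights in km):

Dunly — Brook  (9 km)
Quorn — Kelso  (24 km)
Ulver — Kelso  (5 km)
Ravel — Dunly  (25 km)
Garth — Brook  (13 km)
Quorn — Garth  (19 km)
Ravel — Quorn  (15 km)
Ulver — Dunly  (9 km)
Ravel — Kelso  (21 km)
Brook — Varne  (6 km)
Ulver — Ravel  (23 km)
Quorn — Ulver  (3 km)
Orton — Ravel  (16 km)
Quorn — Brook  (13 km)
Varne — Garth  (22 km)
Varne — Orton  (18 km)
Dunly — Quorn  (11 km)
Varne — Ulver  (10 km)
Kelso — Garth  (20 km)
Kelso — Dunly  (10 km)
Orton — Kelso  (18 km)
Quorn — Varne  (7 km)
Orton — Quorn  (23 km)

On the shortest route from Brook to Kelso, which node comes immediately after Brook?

Candidate routes:
Brook - Dunly - Kelso: 9+10 = 19
Brook - Quorn - Ulver - Kelso: 13+3+5 = 21
The minimum is 19 km via Brook - Dunly - Kelso.
So from Brook the first move is to Dunly.

Dunly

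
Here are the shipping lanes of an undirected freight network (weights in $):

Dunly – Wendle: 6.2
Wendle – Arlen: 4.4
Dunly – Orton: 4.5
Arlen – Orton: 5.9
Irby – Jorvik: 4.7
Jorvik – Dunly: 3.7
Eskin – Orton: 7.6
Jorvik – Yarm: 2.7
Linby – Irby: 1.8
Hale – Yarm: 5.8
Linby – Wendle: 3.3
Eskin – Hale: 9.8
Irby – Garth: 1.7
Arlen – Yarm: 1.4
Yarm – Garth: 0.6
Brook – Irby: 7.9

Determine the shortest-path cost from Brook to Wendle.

$13

Running Dijkstra from Brook:
Brook: 0
Irby: 7.9  (via Brook)
Garth: 9.6  (via Irby)
Linby: 9.7  (via Irby)
Yarm: 10.2  (via Garth)
Arlen: 11.6  (via Yarm)
Jorvik: 12.6  (via Irby)
Wendle: 13  (via Linby)
Shortest route: Brook → Irby → Linby → Wendle = $13.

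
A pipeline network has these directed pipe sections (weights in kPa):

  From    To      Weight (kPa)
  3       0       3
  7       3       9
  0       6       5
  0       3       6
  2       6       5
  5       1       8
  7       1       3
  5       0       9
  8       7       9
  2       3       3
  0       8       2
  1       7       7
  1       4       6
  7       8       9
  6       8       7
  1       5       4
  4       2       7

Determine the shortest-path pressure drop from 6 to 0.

Settle nodes by increasing distance from 6:
6: 0
8: 7  (via 6)
7: 16  (via 8)
1: 19  (via 7)
5: 23  (via 1)
3: 25  (via 7)
4: 25  (via 1)
0: 28  (via 3)
Shortest route: 6–8–7–3–0 = 28 kPa.

28 kPa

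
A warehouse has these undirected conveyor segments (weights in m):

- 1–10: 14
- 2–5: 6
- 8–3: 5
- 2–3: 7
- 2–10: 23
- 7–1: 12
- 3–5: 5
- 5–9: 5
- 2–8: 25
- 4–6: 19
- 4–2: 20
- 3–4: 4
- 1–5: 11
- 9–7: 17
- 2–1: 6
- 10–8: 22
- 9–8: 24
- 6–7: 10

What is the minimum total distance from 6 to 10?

36 m

Enumerating some paths:
6–4–3–2–1–10: 19+4+7+6+14 = 50
6–7–1–10: 10+12+14 = 36
The minimum is 36 m via 6–7–1–10.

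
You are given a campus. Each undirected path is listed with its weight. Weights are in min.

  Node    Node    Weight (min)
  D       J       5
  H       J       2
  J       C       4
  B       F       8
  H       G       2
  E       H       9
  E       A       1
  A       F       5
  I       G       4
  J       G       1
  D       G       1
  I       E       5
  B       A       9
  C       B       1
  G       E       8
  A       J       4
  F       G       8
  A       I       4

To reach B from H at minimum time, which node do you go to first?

Enumerating some paths:
H → G → J → C → B: 2+1+4+1 = 8
H → J → C → B: 2+4+1 = 7
The minimum is 7 min via H → J → C → B.
So from H the first move is to J.

J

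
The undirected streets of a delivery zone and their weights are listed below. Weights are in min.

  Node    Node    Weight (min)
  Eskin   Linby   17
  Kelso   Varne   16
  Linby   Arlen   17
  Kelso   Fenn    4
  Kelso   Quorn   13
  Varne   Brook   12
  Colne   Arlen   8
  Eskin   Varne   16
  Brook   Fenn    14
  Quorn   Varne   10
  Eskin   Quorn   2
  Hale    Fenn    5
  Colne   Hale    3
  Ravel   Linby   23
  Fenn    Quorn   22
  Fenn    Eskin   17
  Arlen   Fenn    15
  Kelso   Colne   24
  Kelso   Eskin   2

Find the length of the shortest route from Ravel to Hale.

Shortest distances from Ravel:
Ravel: 0
Linby: 23  (via Ravel)
Eskin: 40  (via Linby)
Arlen: 40  (via Linby)
Kelso: 42  (via Eskin)
Quorn: 42  (via Eskin)
Fenn: 46  (via Kelso)
Colne: 48  (via Arlen)
Hale: 51  (via Fenn)
Shortest route: Ravel–Linby–Eskin–Kelso–Fenn–Hale = 51 min.

51 min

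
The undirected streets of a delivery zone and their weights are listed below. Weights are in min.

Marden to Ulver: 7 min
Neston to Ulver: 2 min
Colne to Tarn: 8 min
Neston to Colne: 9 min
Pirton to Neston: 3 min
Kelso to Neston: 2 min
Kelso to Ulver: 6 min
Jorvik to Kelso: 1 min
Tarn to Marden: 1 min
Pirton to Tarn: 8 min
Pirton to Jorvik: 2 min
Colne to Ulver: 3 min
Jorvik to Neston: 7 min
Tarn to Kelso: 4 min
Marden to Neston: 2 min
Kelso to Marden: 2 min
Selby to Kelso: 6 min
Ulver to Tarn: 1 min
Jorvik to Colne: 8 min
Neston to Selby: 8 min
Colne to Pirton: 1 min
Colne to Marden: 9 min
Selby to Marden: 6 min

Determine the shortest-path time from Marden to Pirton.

Compare a few routes:
Marden → Neston → Kelso → Jorvik → Pirton: 2+2+1+2 = 7
Marden → Tarn → Ulver → Colne → Pirton: 1+1+3+1 = 6
Marden → Kelso → Neston → Pirton: 2+2+3 = 7
Marden → Neston → Pirton: 2+3 = 5
Cheapest is Marden → Neston → Pirton at 5 min.

5 min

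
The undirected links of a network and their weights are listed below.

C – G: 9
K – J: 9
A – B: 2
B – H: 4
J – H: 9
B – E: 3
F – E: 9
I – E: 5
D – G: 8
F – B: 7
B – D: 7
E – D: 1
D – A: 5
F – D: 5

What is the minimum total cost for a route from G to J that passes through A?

Best G to A: G → D → A costing 13
Shortest A→J: A → B → H → J = 15
Total via A: 13 + 15 = 28.

28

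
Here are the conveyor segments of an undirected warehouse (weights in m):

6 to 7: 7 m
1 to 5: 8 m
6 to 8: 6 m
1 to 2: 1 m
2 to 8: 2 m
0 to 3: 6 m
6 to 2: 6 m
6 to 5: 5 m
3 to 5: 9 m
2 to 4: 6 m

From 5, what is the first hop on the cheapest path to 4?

1

Enumerating some paths:
5 → 6 → 2 → 4: 5+6+6 = 17
5 → 1 → 2 → 4: 8+1+6 = 15
The minimum is 15 m via 5 → 1 → 2 → 4.
So from 5 the first move is to 1.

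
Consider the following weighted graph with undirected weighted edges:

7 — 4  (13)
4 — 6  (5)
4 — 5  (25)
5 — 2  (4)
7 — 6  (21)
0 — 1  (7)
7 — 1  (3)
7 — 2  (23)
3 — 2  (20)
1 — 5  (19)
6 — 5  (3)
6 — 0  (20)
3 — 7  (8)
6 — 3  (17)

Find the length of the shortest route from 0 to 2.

Candidate routes:
0 → 1 → 7 → 2: 7+3+23 = 33
0 → 1 → 5 → 2: 7+19+4 = 30
0 → 6 → 5 → 2: 20+3+4 = 27
The minimum is 27 via 0 → 6 → 5 → 2.

27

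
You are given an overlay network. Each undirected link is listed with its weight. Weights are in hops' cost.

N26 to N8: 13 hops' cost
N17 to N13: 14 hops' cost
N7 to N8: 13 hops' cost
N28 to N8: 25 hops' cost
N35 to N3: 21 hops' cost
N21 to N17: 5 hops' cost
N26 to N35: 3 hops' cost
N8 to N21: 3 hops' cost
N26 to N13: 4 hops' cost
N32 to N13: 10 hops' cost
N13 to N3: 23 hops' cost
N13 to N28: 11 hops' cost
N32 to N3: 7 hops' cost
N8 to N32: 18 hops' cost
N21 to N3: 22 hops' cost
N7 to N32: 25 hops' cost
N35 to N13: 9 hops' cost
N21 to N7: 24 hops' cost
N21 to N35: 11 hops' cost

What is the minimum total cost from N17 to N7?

21 hops' cost

Settle nodes by increasing distance from N17:
N17: 0
N21: 5  (via N17)
N8: 8  (via N21)
N13: 14  (via N17)
N35: 16  (via N21)
N26: 18  (via N13)
N7: 21  (via N8)
Shortest route: N17 → N21 → N8 → N7 = 21 hops' cost.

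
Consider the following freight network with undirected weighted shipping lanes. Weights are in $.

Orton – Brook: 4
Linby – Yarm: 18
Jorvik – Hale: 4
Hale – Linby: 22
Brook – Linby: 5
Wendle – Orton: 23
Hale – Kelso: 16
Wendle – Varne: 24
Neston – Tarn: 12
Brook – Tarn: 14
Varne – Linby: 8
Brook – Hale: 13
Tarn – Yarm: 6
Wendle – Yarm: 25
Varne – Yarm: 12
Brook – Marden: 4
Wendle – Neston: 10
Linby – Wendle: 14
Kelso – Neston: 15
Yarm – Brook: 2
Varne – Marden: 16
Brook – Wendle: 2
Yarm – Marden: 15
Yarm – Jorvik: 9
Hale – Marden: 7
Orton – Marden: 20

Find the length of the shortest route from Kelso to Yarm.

$29

Shortest distances from Kelso:
Kelso: 0
Neston: 15  (via Kelso)
Hale: 16  (via Kelso)
Jorvik: 20  (via Hale)
Marden: 23  (via Hale)
Wendle: 25  (via Neston)
Tarn: 27  (via Neston)
Brook: 27  (via Marden)
Yarm: 29  (via Jorvik)
Shortest route: Kelso–Hale–Jorvik–Yarm = $29.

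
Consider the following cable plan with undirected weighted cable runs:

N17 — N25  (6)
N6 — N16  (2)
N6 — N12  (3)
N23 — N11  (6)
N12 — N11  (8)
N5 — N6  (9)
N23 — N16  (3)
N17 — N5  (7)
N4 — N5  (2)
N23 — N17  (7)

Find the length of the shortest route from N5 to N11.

20

Candidate routes:
N5 → N17 → N23 → N16 → N6 → N12 → N11: 7+7+3+2+3+8 = 30
N5 → N6 → N12 → N11: 9+3+8 = 20
The minimum is 20 via N5 → N6 → N12 → N11.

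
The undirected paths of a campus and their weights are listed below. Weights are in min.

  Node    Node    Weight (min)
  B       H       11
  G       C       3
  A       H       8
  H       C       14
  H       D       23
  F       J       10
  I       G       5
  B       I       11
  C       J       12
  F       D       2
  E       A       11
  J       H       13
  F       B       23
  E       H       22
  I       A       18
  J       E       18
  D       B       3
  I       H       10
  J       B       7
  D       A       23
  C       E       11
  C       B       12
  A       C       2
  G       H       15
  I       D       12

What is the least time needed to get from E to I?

19 min

Candidate routes:
E → C → G → I: 11+3+5 = 19
E → A → C → G → I: 11+2+3+5 = 21
E → A → H → I: 11+8+10 = 29
E → A → I: 11+18 = 29
The minimum is 19 min via E → C → G → I.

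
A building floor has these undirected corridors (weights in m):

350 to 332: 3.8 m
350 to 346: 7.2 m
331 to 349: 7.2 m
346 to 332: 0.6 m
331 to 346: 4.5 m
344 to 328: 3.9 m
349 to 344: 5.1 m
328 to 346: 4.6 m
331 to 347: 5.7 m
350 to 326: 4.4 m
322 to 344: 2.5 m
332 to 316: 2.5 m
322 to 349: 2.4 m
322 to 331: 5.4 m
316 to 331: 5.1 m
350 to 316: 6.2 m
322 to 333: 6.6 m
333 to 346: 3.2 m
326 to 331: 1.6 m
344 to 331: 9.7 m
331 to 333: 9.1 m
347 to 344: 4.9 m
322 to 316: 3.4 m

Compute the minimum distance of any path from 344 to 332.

8.4 m

Running Dijkstra from 344:
344: 0
322: 2.5  (via 344)
328: 3.9  (via 344)
347: 4.9  (via 344)
349: 4.9  (via 322)
316: 5.9  (via 322)
331: 7.9  (via 322)
332: 8.4  (via 316)
Shortest route: 344 → 322 → 316 → 332 = 8.4 m.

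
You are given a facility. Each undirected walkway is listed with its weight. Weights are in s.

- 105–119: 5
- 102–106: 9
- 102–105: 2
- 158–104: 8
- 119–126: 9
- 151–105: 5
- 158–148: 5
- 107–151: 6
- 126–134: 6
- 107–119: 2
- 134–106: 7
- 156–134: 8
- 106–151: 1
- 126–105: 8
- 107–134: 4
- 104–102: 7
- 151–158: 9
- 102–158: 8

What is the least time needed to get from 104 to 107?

Settle nodes by increasing distance from 104:
104: 0
102: 7  (via 104)
158: 8  (via 104)
105: 9  (via 102)
148: 13  (via 158)
151: 14  (via 105)
119: 14  (via 105)
106: 15  (via 151)
107: 16  (via 119)
Shortest route: 104 → 102 → 105 → 119 → 107 = 16 s.

16 s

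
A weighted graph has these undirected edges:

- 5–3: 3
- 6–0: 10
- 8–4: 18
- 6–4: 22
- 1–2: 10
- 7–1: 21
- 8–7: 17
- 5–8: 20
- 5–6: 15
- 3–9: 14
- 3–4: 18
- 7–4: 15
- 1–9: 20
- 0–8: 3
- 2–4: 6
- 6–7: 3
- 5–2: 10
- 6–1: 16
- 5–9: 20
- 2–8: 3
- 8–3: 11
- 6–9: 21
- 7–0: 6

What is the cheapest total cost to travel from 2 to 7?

12

Shortest distances from 2:
2: 0
8: 3  (via 2)
0: 6  (via 8)
4: 6  (via 2)
1: 10  (via 2)
5: 10  (via 2)
7: 12  (via 0)
Shortest route: 2 → 8 → 0 → 7 = 12.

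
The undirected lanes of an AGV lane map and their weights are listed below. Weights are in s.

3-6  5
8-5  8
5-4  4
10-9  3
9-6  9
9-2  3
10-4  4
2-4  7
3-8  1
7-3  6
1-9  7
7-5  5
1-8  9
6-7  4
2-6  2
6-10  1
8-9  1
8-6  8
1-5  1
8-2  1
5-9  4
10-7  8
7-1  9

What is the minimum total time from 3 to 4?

9 s

Settle nodes by increasing distance from 3:
3: 0
8: 1  (via 3)
2: 2  (via 8)
9: 2  (via 8)
6: 4  (via 2)
10: 5  (via 9)
5: 6  (via 9)
7: 6  (via 3)
1: 7  (via 5)
4: 9  (via 2)
Shortest route: 3–8–2–4 = 9 s.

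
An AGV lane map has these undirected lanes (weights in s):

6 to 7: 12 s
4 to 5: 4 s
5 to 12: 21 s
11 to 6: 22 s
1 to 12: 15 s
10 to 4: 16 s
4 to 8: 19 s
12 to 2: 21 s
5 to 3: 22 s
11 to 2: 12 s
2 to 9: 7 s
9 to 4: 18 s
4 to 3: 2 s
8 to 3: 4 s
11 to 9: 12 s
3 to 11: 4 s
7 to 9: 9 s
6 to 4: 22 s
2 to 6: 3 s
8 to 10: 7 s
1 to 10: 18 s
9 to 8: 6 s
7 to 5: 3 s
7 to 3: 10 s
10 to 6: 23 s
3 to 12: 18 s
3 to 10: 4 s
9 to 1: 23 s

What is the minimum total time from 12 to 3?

18 s

Candidate routes:
12–5–4–3: 21+4+2 = 27
12–3: 18 = 18
12–5–7–3: 21+3+10 = 34
The minimum is 18 s via 12–3.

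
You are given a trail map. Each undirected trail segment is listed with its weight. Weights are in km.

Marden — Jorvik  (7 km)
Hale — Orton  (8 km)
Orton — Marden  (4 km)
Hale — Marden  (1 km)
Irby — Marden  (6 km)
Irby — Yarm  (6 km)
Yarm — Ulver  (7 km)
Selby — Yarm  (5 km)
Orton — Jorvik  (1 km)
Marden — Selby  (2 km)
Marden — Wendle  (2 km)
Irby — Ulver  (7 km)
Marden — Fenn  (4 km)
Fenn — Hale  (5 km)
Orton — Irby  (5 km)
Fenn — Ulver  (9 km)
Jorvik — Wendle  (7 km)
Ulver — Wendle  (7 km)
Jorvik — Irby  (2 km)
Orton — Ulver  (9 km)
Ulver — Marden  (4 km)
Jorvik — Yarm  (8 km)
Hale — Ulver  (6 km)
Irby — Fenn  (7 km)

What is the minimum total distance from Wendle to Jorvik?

Enumerating some paths:
Wendle - Marden - Jorvik: 2+7 = 9
Wendle - Marden - Irby - Jorvik: 2+6+2 = 10
Wendle - Marden - Hale - Orton - Jorvik: 2+1+8+1 = 12
Wendle - Jorvik: 7 = 7
The minimum is 7 km via Wendle - Jorvik.

7 km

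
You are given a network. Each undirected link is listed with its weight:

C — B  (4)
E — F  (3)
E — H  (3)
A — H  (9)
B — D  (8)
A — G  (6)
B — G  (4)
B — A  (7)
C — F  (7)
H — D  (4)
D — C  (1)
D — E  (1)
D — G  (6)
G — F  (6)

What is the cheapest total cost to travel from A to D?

Compare a few routes:
A–H–D: 9+4 = 13
A–G–B–C–D: 6+4+4+1 = 15
A–G–D: 6+6 = 12
A–H–E–D: 9+3+1 = 13
The minimum is 12 via A–G–D.

12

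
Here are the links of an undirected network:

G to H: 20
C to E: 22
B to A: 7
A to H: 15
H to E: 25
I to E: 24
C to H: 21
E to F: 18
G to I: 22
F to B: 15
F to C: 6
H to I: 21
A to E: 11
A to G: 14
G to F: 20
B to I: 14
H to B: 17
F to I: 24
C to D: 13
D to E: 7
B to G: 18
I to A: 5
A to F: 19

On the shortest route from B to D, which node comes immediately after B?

Candidate routes:
B → F → C → D: 15+6+13 = 34
B → I → A → E → D: 14+5+11+7 = 37
B → A → E → D: 7+11+7 = 25
B → F → E → D: 15+18+7 = 40
The minimum is 25 via B → A → E → D.
So from B the first move is to A.

A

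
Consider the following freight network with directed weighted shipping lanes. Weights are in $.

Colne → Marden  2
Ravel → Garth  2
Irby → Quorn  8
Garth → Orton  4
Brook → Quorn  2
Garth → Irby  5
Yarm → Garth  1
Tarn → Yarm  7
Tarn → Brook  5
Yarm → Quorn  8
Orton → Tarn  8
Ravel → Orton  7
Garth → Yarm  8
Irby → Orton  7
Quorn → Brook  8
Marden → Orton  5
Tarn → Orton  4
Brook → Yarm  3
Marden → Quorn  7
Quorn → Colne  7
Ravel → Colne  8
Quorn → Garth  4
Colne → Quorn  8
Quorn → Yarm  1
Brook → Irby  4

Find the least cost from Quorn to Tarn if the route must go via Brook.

$24

Shortest Quorn→Brook: Quorn → Brook = 8
Best Brook to Tarn: Brook → Yarm → Garth → Orton → Tarn costing 16
Total via Brook: 8 + 16 = $24.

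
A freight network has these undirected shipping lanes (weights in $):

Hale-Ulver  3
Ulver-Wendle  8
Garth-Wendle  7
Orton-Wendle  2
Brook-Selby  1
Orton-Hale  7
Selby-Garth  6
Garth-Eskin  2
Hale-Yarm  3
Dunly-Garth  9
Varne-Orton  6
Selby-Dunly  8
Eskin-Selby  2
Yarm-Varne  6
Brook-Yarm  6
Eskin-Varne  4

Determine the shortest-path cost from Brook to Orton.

$13

Running Dijkstra from Brook:
Brook: 0
Selby: 1  (via Brook)
Eskin: 3  (via Selby)
Garth: 5  (via Eskin)
Yarm: 6  (via Brook)
Varne: 7  (via Eskin)
Hale: 9  (via Yarm)
Dunly: 9  (via Selby)
Ulver: 12  (via Hale)
Wendle: 12  (via Garth)
Orton: 13  (via Varne)
Shortest route: Brook–Selby–Eskin–Varne–Orton = $13.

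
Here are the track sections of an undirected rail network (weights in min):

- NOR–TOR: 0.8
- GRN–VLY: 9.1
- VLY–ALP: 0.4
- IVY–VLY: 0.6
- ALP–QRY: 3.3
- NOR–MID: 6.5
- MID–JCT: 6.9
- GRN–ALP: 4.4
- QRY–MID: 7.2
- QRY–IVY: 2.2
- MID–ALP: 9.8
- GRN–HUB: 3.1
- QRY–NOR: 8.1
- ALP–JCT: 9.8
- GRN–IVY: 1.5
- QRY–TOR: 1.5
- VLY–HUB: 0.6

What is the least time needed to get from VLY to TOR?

Running Dijkstra from VLY:
VLY: 0
ALP: 0.4  (via VLY)
IVY: 0.6  (via VLY)
HUB: 0.6  (via VLY)
GRN: 2.1  (via IVY)
QRY: 2.8  (via IVY)
TOR: 4.3  (via QRY)
Shortest route: VLY → IVY → QRY → TOR = 4.3 min.

4.3 min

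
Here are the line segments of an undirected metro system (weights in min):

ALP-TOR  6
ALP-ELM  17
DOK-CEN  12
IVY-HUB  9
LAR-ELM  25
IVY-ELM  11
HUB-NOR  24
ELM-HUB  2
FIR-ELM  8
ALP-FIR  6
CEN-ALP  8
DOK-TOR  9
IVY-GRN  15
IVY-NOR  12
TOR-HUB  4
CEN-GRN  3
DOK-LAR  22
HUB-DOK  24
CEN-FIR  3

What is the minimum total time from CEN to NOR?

Compare a few routes:
CEN → FIR → ELM → IVY → NOR: 3+8+11+12 = 34
CEN → GRN → IVY → NOR: 3+15+12 = 30
CEN → FIR → ELM → HUB → IVY → NOR: 3+8+2+9+12 = 34
The minimum is 30 min via CEN → GRN → IVY → NOR.

30 min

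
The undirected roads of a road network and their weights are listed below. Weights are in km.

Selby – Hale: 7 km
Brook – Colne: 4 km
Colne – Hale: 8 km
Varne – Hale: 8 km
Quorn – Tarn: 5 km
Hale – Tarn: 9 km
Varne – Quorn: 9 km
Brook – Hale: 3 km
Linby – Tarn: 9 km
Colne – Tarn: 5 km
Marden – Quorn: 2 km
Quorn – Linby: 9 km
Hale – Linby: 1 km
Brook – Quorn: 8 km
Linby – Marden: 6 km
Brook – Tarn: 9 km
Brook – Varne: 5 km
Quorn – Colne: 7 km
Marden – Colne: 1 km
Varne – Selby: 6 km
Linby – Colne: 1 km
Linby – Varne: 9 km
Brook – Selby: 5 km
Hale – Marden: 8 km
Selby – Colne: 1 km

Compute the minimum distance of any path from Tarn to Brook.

9 km

Compare a few routes:
Tarn → Colne → Selby → Brook: 5+1+5 = 11
Tarn → Hale → Brook: 9+3 = 12
Tarn → Brook: 9 = 9
Tarn → Colne → Linby → Hale → Brook: 5+1+1+3 = 10
Cheapest is Tarn → Brook at 9 km.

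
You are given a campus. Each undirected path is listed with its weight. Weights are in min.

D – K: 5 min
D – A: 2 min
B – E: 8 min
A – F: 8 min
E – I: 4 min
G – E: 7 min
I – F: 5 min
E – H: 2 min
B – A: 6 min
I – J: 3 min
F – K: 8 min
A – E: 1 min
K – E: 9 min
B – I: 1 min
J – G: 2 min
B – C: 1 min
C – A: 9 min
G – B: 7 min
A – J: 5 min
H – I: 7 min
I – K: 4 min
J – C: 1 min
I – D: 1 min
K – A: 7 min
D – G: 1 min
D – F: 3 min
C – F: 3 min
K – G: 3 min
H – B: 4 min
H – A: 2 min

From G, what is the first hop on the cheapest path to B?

Enumerating some paths:
G → J → I → B: 2+3+1 = 6
G → J → C → B: 2+1+1 = 4
G → D → I → B: 1+1+1 = 3
G → B: 7 = 7
The minimum is 3 min via G → D → I → B.
So from G the first move is to D.

D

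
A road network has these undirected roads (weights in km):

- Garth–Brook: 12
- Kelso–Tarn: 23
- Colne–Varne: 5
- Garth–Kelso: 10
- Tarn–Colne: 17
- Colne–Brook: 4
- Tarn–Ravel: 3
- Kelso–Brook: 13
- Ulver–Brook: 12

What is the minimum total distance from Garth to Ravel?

Shortest distances from Garth:
Garth: 0
Kelso: 10  (via Garth)
Brook: 12  (via Garth)
Colne: 16  (via Brook)
Varne: 21  (via Colne)
Ulver: 24  (via Brook)
Tarn: 33  (via Kelso)
Ravel: 36  (via Tarn)
Shortest route: Garth → Kelso → Tarn → Ravel = 36 km.

36 km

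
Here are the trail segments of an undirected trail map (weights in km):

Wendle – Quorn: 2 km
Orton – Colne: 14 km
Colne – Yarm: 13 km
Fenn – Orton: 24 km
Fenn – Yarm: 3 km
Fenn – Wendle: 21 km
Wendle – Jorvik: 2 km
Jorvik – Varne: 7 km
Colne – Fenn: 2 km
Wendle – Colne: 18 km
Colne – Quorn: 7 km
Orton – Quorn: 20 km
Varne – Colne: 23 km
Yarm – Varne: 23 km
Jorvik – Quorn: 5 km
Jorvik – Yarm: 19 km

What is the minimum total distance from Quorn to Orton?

Shortest distances from Quorn:
Quorn: 0
Wendle: 2  (via Quorn)
Jorvik: 4  (via Wendle)
Colne: 7  (via Quorn)
Fenn: 9  (via Colne)
Varne: 11  (via Jorvik)
Yarm: 12  (via Fenn)
Orton: 20  (via Quorn)
Shortest route: Quorn–Orton = 20 km.

20 km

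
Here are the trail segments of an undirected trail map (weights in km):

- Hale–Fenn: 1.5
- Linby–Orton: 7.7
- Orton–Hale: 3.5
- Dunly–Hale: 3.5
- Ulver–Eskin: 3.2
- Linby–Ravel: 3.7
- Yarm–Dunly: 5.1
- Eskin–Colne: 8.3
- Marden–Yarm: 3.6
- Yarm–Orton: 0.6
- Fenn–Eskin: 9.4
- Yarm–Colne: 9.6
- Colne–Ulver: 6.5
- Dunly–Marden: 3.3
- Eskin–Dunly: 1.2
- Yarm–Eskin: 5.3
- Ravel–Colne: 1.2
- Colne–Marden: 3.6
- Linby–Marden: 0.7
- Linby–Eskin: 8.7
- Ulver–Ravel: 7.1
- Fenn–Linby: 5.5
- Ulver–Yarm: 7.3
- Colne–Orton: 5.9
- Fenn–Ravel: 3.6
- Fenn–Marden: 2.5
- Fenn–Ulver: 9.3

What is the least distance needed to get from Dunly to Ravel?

Candidate routes:
Dunly - Marden - Colne - Ravel: 3.3+3.6+1.2 = 8.1
Dunly - Marden - Linby - Ravel: 3.3+0.7+3.7 = 7.7
Dunly - Hale - Fenn - Ravel: 3.5+1.5+3.6 = 8.6
The minimum is 7.7 km via Dunly - Marden - Linby - Ravel.

7.7 km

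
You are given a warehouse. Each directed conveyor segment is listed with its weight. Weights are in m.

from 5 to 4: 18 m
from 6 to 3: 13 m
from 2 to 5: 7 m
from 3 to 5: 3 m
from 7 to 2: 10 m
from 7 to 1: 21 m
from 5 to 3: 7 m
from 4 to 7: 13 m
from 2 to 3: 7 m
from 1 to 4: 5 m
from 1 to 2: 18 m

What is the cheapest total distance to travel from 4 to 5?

Candidate routes:
4 → 7 → 2 → 3 → 5: 13+10+7+3 = 33
4 → 7 → 2 → 5: 13+10+7 = 30
4 → 7 → 1 → 2 → 3 → 5: 13+21+18+7+3 = 62
4 → 7 → 1 → 2 → 5: 13+21+18+7 = 59
Cheapest is 4 → 7 → 2 → 5 at 30 m.

30 m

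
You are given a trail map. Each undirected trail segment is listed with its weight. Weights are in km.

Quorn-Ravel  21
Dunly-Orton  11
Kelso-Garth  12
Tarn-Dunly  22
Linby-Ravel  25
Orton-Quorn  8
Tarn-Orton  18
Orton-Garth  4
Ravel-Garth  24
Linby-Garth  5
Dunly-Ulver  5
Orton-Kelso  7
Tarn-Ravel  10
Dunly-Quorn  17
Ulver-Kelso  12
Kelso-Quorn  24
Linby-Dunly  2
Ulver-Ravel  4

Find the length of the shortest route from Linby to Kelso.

16 km

Settle nodes by increasing distance from Linby:
Linby: 0
Dunly: 2  (via Linby)
Garth: 5  (via Linby)
Ulver: 7  (via Dunly)
Orton: 9  (via Garth)
Ravel: 11  (via Ulver)
Kelso: 16  (via Orton)
Shortest route: Linby → Garth → Orton → Kelso = 16 km.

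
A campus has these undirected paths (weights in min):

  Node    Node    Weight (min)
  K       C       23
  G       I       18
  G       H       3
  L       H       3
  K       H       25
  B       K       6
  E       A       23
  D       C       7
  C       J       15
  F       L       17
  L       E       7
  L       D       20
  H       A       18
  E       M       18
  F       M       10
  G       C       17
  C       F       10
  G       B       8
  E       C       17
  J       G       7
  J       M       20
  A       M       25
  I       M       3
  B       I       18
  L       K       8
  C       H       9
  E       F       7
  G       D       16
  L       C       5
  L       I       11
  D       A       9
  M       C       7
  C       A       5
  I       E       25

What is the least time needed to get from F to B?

28 min

Shortest distances from F:
F: 0
E: 7  (via F)
C: 10  (via F)
M: 10  (via F)
I: 13  (via M)
L: 14  (via E)
A: 15  (via C)
D: 17  (via C)
H: 17  (via L)
G: 20  (via H)
K: 22  (via L)
J: 25  (via C)
B: 28  (via G)
Shortest route: F–E–L–H–G–B = 28 min.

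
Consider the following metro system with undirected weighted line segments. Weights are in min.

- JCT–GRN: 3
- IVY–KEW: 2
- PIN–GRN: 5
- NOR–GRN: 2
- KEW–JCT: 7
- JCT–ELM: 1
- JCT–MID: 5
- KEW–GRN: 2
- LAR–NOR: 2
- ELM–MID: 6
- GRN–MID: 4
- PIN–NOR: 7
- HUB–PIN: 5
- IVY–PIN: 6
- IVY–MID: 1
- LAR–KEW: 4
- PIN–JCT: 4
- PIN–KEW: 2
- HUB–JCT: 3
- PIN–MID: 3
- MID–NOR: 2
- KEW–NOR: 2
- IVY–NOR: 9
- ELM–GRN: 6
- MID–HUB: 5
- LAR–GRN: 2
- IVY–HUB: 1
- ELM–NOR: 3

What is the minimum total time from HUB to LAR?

Enumerating some paths:
HUB–IVY–KEW–LAR: 1+2+4 = 7
HUB–IVY–MID–NOR–LAR: 1+1+2+2 = 6
HUB–IVY–KEW–GRN–LAR: 1+2+2+2 = 7
HUB–IVY–KEW–NOR–LAR: 1+2+2+2 = 7
Cheapest is HUB–IVY–MID–NOR–LAR at 6 min.

6 min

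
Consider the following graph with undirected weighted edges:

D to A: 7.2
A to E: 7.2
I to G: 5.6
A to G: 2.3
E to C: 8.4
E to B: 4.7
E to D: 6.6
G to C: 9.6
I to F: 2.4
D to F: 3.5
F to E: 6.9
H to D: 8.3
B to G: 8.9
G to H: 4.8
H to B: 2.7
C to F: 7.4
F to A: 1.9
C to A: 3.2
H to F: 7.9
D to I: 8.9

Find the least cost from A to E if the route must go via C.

Shortest A→C: A → C = 3.2
Best C to E: C → E costing 8.4
Total via C: 3.2 + 8.4 = 11.6.

11.6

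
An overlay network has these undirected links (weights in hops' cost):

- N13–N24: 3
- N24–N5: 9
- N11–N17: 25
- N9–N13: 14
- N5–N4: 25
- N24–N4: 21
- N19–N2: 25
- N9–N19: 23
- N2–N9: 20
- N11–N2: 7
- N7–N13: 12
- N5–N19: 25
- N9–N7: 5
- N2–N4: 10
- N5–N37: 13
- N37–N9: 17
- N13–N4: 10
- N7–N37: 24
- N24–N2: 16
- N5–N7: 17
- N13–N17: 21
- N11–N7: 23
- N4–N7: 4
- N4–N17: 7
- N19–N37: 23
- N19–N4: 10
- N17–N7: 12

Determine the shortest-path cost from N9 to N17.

16 hops' cost

Enumerating some paths:
N9–N13–N4–N17: 14+10+7 = 31
N9–N7–N4–N17: 5+4+7 = 16
N9–N7–N17: 5+12 = 17
The minimum is 16 hops' cost via N9–N7–N4–N17.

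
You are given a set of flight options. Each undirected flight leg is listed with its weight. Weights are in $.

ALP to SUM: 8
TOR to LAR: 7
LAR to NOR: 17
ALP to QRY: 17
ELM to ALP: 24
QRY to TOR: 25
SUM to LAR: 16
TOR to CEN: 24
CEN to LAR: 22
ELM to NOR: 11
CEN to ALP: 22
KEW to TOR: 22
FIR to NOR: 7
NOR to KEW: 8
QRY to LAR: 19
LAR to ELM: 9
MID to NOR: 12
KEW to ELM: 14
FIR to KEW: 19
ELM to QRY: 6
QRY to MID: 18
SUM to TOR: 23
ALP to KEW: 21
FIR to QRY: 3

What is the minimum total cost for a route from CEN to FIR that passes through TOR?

Best CEN to TOR: CEN → TOR costing 24
Shortest TOR→FIR: TOR → LAR → ELM → QRY → FIR = 25
Total via TOR: 24 + 25 = $49.

$49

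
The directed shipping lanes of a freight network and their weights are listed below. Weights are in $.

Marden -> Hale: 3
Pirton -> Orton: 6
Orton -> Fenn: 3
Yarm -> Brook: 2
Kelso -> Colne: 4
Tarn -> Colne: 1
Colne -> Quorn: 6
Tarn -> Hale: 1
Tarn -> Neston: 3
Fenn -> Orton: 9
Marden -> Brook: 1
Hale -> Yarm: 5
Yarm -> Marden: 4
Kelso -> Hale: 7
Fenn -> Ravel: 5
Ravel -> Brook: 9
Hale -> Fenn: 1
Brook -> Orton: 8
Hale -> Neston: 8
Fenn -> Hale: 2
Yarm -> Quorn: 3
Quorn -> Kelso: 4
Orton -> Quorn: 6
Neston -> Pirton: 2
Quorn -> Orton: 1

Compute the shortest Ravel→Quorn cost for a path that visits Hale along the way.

$30

Shortest Ravel→Hale: Ravel → Brook → Orton → Fenn → Hale = 22
Shortest Hale→Quorn: Hale → Yarm → Quorn = 8
Total via Hale: 22 + 8 = $30.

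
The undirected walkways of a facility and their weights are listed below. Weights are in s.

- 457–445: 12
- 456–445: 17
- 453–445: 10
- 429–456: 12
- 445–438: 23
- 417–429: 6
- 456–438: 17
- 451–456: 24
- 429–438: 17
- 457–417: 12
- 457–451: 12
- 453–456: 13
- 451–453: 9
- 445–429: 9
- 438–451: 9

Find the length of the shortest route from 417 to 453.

Shortest distances from 417:
417: 0
429: 6  (via 417)
457: 12  (via 417)
445: 15  (via 429)
456: 18  (via 429)
438: 23  (via 429)
451: 24  (via 457)
453: 25  (via 445)
Shortest route: 417 → 429 → 445 → 453 = 25 s.

25 s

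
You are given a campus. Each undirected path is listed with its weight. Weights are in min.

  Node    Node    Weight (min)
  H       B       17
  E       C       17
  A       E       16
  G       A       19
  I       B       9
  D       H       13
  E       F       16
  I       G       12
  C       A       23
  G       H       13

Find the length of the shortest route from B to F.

Compare a few routes:
B - I - G - A - E - F: 9+12+19+16+16 = 72
B - I - G - A - C - E - F: 9+12+19+23+17+16 = 96
B - H - G - A - E - F: 17+13+19+16+16 = 81
B - H - G - A - C - E - F: 17+13+19+23+17+16 = 105
The minimum is 72 min via B - I - G - A - E - F.

72 min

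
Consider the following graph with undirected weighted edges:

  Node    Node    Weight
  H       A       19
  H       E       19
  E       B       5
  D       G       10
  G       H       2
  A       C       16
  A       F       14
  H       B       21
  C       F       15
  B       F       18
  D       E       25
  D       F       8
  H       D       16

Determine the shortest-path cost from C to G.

33

Settle nodes by increasing distance from C:
C: 0
F: 15  (via C)
A: 16  (via C)
D: 23  (via F)
B: 33  (via F)
G: 33  (via D)
Shortest route: C–F–D–G = 33.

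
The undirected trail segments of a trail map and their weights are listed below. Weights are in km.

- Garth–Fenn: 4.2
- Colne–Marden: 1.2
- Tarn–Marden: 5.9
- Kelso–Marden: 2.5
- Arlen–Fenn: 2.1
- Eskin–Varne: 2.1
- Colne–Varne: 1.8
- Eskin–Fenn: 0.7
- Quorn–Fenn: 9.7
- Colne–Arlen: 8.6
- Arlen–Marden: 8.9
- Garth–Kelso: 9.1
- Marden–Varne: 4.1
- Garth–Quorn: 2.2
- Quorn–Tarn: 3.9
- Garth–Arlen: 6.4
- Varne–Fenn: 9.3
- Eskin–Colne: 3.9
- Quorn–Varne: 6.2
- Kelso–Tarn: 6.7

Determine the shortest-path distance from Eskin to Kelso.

7.6 km

Candidate routes:
Eskin - Colne - Marden - Kelso: 3.9+1.2+2.5 = 7.6
Eskin - Colne - Varne - Marden - Kelso: 3.9+1.8+4.1+2.5 = 12.3
Eskin - Fenn - Garth - Kelso: 0.7+4.2+9.1 = 14
Eskin - Varne - Marden - Kelso: 2.1+4.1+2.5 = 8.7
The minimum is 7.6 km via Eskin - Colne - Marden - Kelso.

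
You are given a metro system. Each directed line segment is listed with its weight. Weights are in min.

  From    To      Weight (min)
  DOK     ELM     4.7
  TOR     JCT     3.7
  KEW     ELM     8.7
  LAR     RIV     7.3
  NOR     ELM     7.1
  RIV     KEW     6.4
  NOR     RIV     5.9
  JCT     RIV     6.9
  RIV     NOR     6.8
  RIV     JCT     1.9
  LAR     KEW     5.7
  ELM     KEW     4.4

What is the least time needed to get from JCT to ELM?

20.8 min

Settle nodes by increasing distance from JCT:
JCT: 0
RIV: 6.9  (via JCT)
KEW: 13.3  (via RIV)
NOR: 13.7  (via RIV)
ELM: 20.8  (via NOR)
Shortest route: JCT–RIV–NOR–ELM = 20.8 min.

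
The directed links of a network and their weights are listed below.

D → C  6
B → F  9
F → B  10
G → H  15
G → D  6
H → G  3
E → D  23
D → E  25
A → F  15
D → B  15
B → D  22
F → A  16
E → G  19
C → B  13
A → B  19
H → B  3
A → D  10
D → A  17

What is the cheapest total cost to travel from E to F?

Running Dijkstra from E:
E: 0
G: 19  (via E)
D: 23  (via E)
C: 29  (via D)
H: 34  (via G)
B: 37  (via H)
A: 40  (via D)
F: 46  (via B)
Shortest route: E → G → H → B → F = 46.

46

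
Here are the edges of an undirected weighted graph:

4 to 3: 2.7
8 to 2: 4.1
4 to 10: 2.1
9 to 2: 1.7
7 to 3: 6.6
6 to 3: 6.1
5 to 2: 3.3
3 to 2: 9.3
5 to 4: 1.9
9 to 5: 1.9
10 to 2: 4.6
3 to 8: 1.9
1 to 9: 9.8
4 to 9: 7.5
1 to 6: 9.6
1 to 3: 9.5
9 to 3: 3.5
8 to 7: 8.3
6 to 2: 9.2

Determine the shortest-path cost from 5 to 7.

11.2

Running Dijkstra from 5:
5: 0
4: 1.9  (via 5)
9: 1.9  (via 5)
2: 3.3  (via 5)
10: 4  (via 4)
3: 4.6  (via 4)
8: 6.5  (via 3)
6: 10.7  (via 3)
7: 11.2  (via 3)
Shortest route: 5 → 4 → 3 → 7 = 11.2.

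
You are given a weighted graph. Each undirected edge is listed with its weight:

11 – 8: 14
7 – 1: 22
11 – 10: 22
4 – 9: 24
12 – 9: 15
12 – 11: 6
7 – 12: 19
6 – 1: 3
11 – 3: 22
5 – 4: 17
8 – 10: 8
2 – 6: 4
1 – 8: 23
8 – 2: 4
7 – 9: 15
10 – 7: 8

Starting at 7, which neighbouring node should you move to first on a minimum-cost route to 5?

Compare a few routes:
7 → 9 → 4 → 5: 15+24+17 = 56
7 → 12 → 9 → 4 → 5: 19+15+24+17 = 75
The minimum is 56 via 7 → 9 → 4 → 5.
So from 7 the first move is to 9.

9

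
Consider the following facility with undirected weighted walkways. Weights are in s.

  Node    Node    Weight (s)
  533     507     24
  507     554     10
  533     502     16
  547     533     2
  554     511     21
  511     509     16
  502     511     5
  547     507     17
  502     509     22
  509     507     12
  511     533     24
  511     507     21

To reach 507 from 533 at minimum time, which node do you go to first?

547

Compare a few routes:
533 → 507: 24 = 24
533 → 547 → 507: 2+17 = 19
Cheapest is 533 → 547 → 507 at 19 s.
So from 533 the first move is to 547.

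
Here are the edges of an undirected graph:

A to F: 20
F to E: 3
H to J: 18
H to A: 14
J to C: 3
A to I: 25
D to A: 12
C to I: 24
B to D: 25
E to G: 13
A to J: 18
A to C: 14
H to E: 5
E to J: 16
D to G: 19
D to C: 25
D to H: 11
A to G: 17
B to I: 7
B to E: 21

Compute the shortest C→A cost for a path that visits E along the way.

38

Best C to E: C → J → E costing 19
Best E to A: E → H → A costing 19
Total via E: 19 + 19 = 38.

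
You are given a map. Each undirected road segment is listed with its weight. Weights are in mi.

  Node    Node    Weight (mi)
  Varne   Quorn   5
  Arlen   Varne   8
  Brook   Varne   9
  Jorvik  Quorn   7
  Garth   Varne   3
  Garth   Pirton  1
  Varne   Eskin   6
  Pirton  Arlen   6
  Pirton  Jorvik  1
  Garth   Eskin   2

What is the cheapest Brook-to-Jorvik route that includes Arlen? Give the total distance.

24 mi

Best Brook to Arlen: Brook–Varne–Arlen costing 17
Shortest Arlen→Jorvik: Arlen–Pirton–Jorvik = 7
Total via Arlen: 17 + 7 = 24 mi.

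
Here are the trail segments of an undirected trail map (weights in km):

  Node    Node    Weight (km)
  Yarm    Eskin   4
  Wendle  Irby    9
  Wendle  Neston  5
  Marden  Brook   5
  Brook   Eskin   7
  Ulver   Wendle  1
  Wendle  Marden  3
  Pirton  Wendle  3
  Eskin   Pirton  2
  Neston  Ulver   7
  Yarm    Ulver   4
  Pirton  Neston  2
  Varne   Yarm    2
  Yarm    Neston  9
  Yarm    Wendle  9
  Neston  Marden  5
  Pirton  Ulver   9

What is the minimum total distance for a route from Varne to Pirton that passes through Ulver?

Best Varne to Ulver: Varne → Yarm → Ulver costing 6
Shortest Ulver→Pirton: Ulver → Wendle → Pirton = 4
Total via Ulver: 6 + 4 = 10 km.

10 km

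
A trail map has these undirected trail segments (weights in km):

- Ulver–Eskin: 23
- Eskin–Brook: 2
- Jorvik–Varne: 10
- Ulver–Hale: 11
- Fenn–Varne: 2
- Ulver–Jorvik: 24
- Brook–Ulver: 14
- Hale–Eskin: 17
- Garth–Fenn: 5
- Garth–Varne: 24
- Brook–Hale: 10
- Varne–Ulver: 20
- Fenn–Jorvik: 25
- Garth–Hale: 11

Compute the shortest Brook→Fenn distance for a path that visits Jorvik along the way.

50 km

Shortest Brook→Jorvik: Brook → Ulver → Jorvik = 38
Shortest Jorvik→Fenn: Jorvik → Varne → Fenn = 12
Total via Jorvik: 38 + 12 = 50 km.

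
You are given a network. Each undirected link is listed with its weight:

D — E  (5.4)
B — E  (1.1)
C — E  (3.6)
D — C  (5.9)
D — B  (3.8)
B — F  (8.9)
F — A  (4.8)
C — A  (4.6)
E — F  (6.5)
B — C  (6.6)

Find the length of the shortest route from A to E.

Candidate routes:
A–C–E: 4.6+3.6 = 8.2
A–F–E: 4.8+6.5 = 11.3
The minimum is 8.2 via A–C–E.

8.2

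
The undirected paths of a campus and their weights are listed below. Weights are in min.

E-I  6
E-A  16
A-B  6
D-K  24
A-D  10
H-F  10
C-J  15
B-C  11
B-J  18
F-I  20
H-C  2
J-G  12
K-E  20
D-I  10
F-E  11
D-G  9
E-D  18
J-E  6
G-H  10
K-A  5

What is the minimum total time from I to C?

27 min

Shortest distances from I:
I: 0
E: 6  (via I)
D: 10  (via I)
J: 12  (via E)
F: 17  (via E)
G: 19  (via D)
A: 20  (via D)
K: 25  (via A)
B: 26  (via A)
C: 27  (via J)
Shortest route: I → E → J → C = 27 min.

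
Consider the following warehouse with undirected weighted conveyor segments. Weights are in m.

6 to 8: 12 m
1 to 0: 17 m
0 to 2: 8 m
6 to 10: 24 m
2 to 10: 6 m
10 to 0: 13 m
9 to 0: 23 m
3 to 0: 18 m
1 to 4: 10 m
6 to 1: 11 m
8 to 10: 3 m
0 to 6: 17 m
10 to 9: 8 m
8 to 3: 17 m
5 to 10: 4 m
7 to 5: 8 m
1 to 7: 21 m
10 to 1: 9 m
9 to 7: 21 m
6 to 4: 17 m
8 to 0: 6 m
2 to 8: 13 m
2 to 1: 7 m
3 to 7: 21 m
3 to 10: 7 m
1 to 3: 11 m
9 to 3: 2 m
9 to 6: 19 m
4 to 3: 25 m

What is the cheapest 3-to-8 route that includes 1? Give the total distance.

Best 3 to 1: 3–1 costing 11
Shortest 1→8: 1–10–8 = 12
Total via 1: 11 + 12 = 23 m.

23 m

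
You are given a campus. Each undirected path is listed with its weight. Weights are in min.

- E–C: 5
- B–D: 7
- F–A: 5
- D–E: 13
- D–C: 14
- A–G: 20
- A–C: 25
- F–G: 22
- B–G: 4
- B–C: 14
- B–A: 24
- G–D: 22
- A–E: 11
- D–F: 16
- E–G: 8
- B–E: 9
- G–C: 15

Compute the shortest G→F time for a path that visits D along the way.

Best G to D: G–B–D costing 11
Best D to F: D–F costing 16
Total via D: 11 + 16 = 27 min.

27 min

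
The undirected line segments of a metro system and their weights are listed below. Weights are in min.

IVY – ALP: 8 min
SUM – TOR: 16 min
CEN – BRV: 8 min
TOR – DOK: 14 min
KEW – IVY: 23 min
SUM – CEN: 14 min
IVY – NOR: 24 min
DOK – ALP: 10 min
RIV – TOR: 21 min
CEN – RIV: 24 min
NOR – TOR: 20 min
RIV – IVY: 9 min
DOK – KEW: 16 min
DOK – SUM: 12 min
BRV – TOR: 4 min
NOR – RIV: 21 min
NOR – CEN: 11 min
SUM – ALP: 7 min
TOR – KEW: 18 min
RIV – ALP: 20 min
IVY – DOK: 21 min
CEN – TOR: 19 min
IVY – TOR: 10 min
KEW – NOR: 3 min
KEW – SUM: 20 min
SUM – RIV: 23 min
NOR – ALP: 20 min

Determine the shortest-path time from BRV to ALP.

22 min

Compare a few routes:
BRV–TOR–IVY–ALP: 4+10+8 = 22
BRV–TOR–SUM–ALP: 4+16+7 = 27
BRV–CEN–SUM–ALP: 8+14+7 = 29
BRV–TOR–DOK–ALP: 4+14+10 = 28
The minimum is 22 min via BRV–TOR–IVY–ALP.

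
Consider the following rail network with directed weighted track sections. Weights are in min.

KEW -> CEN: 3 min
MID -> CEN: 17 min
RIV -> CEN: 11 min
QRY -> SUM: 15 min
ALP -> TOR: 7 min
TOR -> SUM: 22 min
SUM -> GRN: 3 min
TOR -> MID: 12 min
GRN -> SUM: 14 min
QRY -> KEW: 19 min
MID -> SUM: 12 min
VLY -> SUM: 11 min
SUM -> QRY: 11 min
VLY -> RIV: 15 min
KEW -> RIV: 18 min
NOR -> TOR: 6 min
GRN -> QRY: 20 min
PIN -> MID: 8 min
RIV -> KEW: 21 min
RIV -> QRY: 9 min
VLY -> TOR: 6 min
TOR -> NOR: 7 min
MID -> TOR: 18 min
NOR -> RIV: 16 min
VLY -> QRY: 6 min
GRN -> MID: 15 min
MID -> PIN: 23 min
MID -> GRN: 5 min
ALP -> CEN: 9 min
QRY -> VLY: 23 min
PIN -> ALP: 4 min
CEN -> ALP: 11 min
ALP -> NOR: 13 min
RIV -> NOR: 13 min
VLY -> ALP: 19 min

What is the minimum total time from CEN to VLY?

Settle nodes by increasing distance from CEN:
CEN: 0
ALP: 11  (via CEN)
TOR: 18  (via ALP)
NOR: 24  (via ALP)
MID: 30  (via TOR)
GRN: 35  (via MID)
SUM: 40  (via TOR)
RIV: 40  (via NOR)
QRY: 49  (via RIV)
PIN: 53  (via MID)
KEW: 61  (via RIV)
VLY: 72  (via QRY)
Shortest route: CEN–ALP–NOR–RIV–QRY–VLY = 72 min.

72 min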